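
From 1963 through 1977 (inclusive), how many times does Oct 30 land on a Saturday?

3

Day of week of October 30 in each year:
1963: Wed, 1964: Fri, 1965: Sat ✓, 1966: Sun, 1967: Mon, 1968: Wed, 1969: Thu, 1970: Fri, 1971: Sat ✓, 1972: Mon, 1973: Tue, 1974: Wed, 1975: Thu, 1976: Sat ✓, 1977: Sun
Saturdays: 1965, 1971, 1976.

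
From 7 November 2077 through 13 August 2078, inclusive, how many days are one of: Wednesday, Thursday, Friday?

7 November 2077 is a Sunday.
From 7 November 2077 to 13 August 2078 is 280 days inclusive.
280 = 7 × 40, so the span is exactly 40 full weeks.
Each full week contributes 3 days from the set (Wed, Thu, Fri): 40 × 3 = 120.

120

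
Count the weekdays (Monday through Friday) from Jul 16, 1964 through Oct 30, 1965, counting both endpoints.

Jul 16, 1964 is a Thursday.
The range spans 472 days (inclusive of both endpoints).
472 = 7 × 67 + 3, so there are 67 full weeks plus 3 extra days.
Each full week contributes 5 weekdays (Mon–Fri): 67 × 5 = 335.
The 3 extra days are Thu, Fri, Sat — 2 of them qualify.
Total: 335 + 2 = 337.

337 weekdays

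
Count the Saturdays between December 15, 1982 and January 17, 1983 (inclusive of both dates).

5 Saturdays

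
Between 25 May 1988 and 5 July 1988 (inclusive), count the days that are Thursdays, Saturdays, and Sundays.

25 May 1988 is a Wednesday.
The range spans 42 days (inclusive of both endpoints).
42 = 7 × 6, so the span is exactly 6 full weeks.
Each full week contributes 3 days from the set (Thu, Sat, Sun): 6 × 3 = 18.
Total: 18.

18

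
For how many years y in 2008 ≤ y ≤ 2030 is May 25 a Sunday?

Day of week of May 25 in each year:
2008: Sun ✓, 2009: Mon, 2010: Tue, 2011: Wed, 2012: Fri, 2013: Sat, 2014: Sun ✓, 2015: Mon, 2016: Wed, 2017: Thu, 2018: Fri, 2019: Sat, 2020: Mon, 2021: Tue, 2022: Wed, 2023: Thu, 2024: Sat, 2025: Sun ✓, 2026: Mon, 2027: Tue, 2028: Thu, 2029: Fri, 2030: Sat
Sundays: 2008, 2014, 2025.

3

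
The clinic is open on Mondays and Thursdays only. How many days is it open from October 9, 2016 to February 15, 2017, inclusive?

October 9, 2016 is a Sunday.
That's 130 days from start to end, counting both.
130 = 7 × 18 + 4, so there are 18 full weeks plus 4 extra days.
Each full week contributes 2 days from the set (Mon, Thu): 18 × 2 = 36.
The 4 extra days are Sun, Mon, Tue, Wed — 1 of them qualifies.
Total: 36 + 1 = 37.

37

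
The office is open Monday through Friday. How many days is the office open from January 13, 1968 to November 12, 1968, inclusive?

January 13, 1968 is a Saturday.
That's 305 days from start to end, counting both.
305 = 7 × 43 + 4, so there are 43 full weeks plus 4 extra days.
Each full week contributes 5 weekdays (Mon–Fri): 43 × 5 = 215.
The 4 extra days are Sat, Sun, Mon, Tue — 2 of them qualify.
Total: 215 + 2 = 217.

217 weekdays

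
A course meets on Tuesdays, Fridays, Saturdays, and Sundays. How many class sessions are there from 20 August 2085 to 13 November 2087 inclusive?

20 August 2085 is a Monday.
The range spans 816 days (inclusive of both endpoints).
816 = 7 × 116 + 4, so there are 116 full weeks plus 4 extra days.
Each full week contributes 4 days from the set (Tue, Fri, Sat, Sun): 116 × 4 = 464.
The 4 extra days are Monday, Tuesday, Wednesday, Thursday — 1 of them qualifies.
Total: 464 + 1 = 465.

465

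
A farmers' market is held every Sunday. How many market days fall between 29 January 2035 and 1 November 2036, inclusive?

29 January 2035 is a Monday.
The range spans 643 days (inclusive of both endpoints).
643 = 7 × 91 + 6, so there are 91 full weeks plus 6 extra days.
Each full week contributes one Sunday: 91 so far.
The 6 extra days are Monday, Tuesday, Wednesday, Thursday, Friday, Saturday — none qualify.
Total: 91 + 0 = 91.

91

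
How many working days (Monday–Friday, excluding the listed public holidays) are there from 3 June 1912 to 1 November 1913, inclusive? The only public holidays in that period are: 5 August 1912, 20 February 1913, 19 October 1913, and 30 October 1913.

3 June 1912 is a Monday.
The range spans 517 days (inclusive of both endpoints).
517 = 7 × 73 + 6, so there are 73 full weeks plus 6 extra days.
Each full week contributes 5 weekdays (Mon–Fri): 73 × 5 = 365.
The 6 extra days are Monday, Tuesday, Wednesday, Thursday, Friday, Saturday — 5 of them qualify.
Total: 365 + 5 = 370.
Holidays: 5 August 1912 (Mon); 20 February 1913 (Thu); 19 October 1913 (Sun); 30 October 1913 (Thu).
3 of the 4 holidays fall on weekdays; the rest are weekends and were already excluded.
Business days: 370 − 3 = 367.

367 working days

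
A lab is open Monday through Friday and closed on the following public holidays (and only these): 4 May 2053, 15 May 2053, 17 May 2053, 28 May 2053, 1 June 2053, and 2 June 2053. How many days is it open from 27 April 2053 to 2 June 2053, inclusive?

23

27 April 2053 is a Sunday.
The range spans 37 days (inclusive of both endpoints).
37 = 7 × 5 + 2, so there are 5 full weeks plus 2 extra days.
Each full week contributes 5 weekdays (Mon–Fri): 5 × 5 = 25.
The 2 extra days are Sunday, Monday — 1 of them qualifies.
Total: 25 + 1 = 26.
Holidays: 4 May 2053 (Sun); 15 May 2053 (Thu); 17 May 2053 (Sat); 28 May 2053 (Wed); 1 June 2053 (Sun); 2 June 2053 (Mon).
3 of the 6 holidays fall on weekdays; the rest are weekends and were already excluded.
Business days: 26 − 3 = 23.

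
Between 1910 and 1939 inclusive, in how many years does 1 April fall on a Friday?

Day of week of April 1 in each year:
1910: Fri ✓, 1911: Sat, 1912: Mon, 1913: Tue, 1914: Wed, 1915: Thu, 1916: Sat, 1917: Sun, 1918: Mon, 1919: Tue, 1920: Thu, 1921: Fri ✓, 1922: Sat, 1923: Sun, 1924: Tue, 1925: Wed, 1926: Thu, 1927: Fri ✓, 1928: Sun, 1929: Mon, 1930: Tue, 1931: Wed, 1932: Fri ✓, 1933: Sat, 1934: Sun, 1935: Mon, 1936: Wed, 1937: Thu, 1938: Fri ✓, 1939: Sat
Fridays: 1910, 1921, 1927, 1932, 1938.

5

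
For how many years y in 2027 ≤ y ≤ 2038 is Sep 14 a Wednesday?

Day of week of September 14 in each year:
2027: Tue, 2028: Thu, 2029: Fri, 2030: Sat, 2031: Sun, 2032: Tue, 2033: Wed ✓, 2034: Thu, 2035: Fri, 2036: Sun, 2037: Mon, 2038: Tue
Wednesdays: 2033.

1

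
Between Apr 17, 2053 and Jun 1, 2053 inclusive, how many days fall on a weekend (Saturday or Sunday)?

14

Apr 17, 2053 is a Thursday.
From Apr 17, 2053 to Jun 1, 2053 is 46 days inclusive.
46 = 7 × 6 + 4, so there are 6 full weeks plus 4 extra days.
Each full week contributes 2 weekend days (Sat, Sun): 6 × 2 = 12.
The 4 extra days are Thursday, Friday, Saturday, Sunday — 2 of them qualify.
Total: 12 + 2 = 14.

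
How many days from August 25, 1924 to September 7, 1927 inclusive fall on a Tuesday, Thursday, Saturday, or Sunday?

633

August 25, 1924 is a Monday.
From August 25, 1924 to September 7, 1927 is 1109 days inclusive.
1109 = 7 × 158 + 3, so there are 158 full weeks plus 3 extra days.
Each full week contributes 4 days from the set (Tue, Thu, Sat, Sun): 158 × 4 = 632.
The 3 extra days are Mon, Tue, Wed — 1 of them qualifies.
Total: 632 + 1 = 633.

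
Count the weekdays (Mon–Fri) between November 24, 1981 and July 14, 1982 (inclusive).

November 24, 1981 is a Tuesday.
The range spans 233 days (inclusive of both endpoints).
233 = 7 × 33 + 2, so there are 33 full weeks plus 2 extra days.
Each full week contributes 5 weekdays (Mon–Fri): 33 × 5 = 165.
The 2 extra days are Tue, Wed — 2 of them qualify.
Total: 165 + 2 = 167.

167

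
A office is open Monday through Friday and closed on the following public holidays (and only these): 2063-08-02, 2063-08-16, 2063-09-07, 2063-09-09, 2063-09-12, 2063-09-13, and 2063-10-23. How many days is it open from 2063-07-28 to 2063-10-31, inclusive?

62

2063-07-28 is a Saturday.
The range spans 96 days (inclusive of both endpoints).
96 = 7 × 13 + 5, so there are 13 full weeks plus 5 extra days.
Each full week contributes 5 weekdays (Mon–Fri): 13 × 5 = 65.
The 5 extra days are Saturday, Sunday, Monday, Tuesday, Wednesday — 3 of them qualify.
Total: 65 + 3 = 68.
Holidays: 2063-08-02 (Thu); 2063-08-16 (Thu); 2063-09-07 (Fri); 2063-09-09 (Sun); 2063-09-12 (Wed); 2063-09-13 (Thu); 2063-10-23 (Tue).
6 of the 7 holidays fall on weekdays; the rest are weekends and were already excluded.
Business days: 68 − 6 = 62.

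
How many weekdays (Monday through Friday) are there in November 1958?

November 1, 1958 is a Saturday.
That's 30 days from start to end, counting both.
30 = 7 × 4 + 2, so there are 4 full weeks plus 2 extra days.
Each full week contributes 5 weekdays (Mon–Fri): 4 × 5 = 20.
The 2 extra days are Saturday, Sunday — none qualify.
Total: 20 + 0 = 20.

20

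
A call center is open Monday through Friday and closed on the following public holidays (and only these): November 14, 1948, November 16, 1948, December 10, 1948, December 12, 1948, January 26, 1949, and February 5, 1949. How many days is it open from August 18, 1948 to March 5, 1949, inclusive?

August 18, 1948 is a Wednesday.
From August 18, 1948 to March 5, 1949 is 200 days inclusive.
200 = 7 × 28 + 4, so there are 28 full weeks plus 4 extra days.
Each full week contributes 5 weekdays (Mon–Fri): 28 × 5 = 140.
The 4 extra days are Wednesday, Thursday, Friday, Saturday — 3 of them qualify.
Total: 140 + 3 = 143.
Holidays: November 14, 1948 (Sun); November 16, 1948 (Tue); December 10, 1948 (Fri); December 12, 1948 (Sun); January 26, 1949 (Wed); February 5, 1949 (Sat).
3 of the 6 holidays fall on weekdays; the rest are weekends and were already excluded.
Business days: 143 − 3 = 140.

140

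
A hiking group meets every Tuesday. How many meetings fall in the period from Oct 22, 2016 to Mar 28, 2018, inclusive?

Oct 22, 2016 is a Saturday.
That's 523 days from start to end, counting both.
523 = 7 × 74 + 5, so there are 74 full weeks plus 5 extra days.
Each full week contributes one Tuesday: 74 so far.
The 5 extra days are Saturday, Sunday, Monday, Tuesday, Wednesday — 1 of them qualifies.
Total: 74 + 1 = 75.

75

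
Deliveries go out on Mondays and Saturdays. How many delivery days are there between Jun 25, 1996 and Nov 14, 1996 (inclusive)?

40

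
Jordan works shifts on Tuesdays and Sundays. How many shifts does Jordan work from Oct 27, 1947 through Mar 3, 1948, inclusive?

37

Oct 27, 1947 is a Monday.
From Oct 27, 1947 to Mar 3, 1948 is 129 days inclusive.
129 = 7 × 18 + 3, so there are 18 full weeks plus 3 extra days.
Each full week contributes 2 days from the set (Tue, Sun): 18 × 2 = 36.
The 3 extra days are Mon, Tue, Wed — 1 of them qualifies.
Total: 36 + 1 = 37.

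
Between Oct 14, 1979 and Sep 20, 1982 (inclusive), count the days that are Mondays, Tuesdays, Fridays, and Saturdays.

Oct 14, 1979 is a Sunday.
That's 1073 days from start to end, counting both.
1073 = 7 × 153 + 2, so there are 153 full weeks plus 2 extra days.
Each full week contributes 4 days from the set (Mon, Tue, Fri, Sat): 153 × 4 = 612.
The 2 extra days are Sun, Mon — 1 of them qualifies.
Total: 612 + 1 = 613.

613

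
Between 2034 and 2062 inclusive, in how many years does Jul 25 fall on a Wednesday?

Day of week of July 25 in each year:
2034: Tue, 2035: Wed ✓, 2036: Fri, 2037: Sat, 2038: Sun, 2039: Mon, 2040: Wed ✓, 2041: Thu, 2042: Fri, 2043: Sat, 2044: Mon, 2045: Tue, 2046: Wed ✓, 2047: Thu, 2048: Sat, 2049: Sun, 2050: Mon, 2051: Tue, 2052: Thu, 2053: Fri, 2054: Sat, 2055: Sun, 2056: Tue, 2057: Wed ✓, 2058: Thu, 2059: Fri, 2060: Sun, 2061: Mon, 2062: Tue
Wednesdays: 2035, 2040, 2046, 2057.

4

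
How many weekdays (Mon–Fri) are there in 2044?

Jan 1, 2044 is a Friday.
From Jan 1, 2044 to Dec 31, 2044 is 366 days inclusive.
366 = 7 × 52 + 2, so there are 52 full weeks plus 2 extra days.
Each full week contributes 5 weekdays (Mon–Fri): 52 × 5 = 260.
The 2 extra days are Fri, Sat — 1 of them qualifies.
Total: 260 + 1 = 261.

261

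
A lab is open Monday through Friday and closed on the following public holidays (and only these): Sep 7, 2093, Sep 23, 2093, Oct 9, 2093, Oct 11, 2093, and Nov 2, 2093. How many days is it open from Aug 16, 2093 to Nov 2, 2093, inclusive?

Aug 16, 2093 is a Sunday.
That's 79 days from start to end, counting both.
79 = 7 × 11 + 2, so there are 11 full weeks plus 2 extra days.
Each full week contributes 5 weekdays (Mon–Fri): 11 × 5 = 55.
The 2 extra days are Sun, Mon — 1 of them qualifies.
Total: 55 + 1 = 56.
Holidays: Sep 7, 2093 (Mon); Sep 23, 2093 (Wed); Oct 9, 2093 (Fri); Oct 11, 2093 (Sun); Nov 2, 2093 (Mon).
4 of the 5 holidays fall on weekdays; the rest are weekends and were already excluded.
Business days: 56 − 4 = 52.

52 business days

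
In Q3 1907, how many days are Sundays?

July 1, 1907 is a Monday.
The range spans 92 days (inclusive of both endpoints).
92 = 7 × 13 + 1, so there are 13 full weeks plus 1 extra day.
Each full week contributes one Sunday: 13 so far.
The 1 extra day is Monday — none qualify.
Total: 13 + 0 = 13.

13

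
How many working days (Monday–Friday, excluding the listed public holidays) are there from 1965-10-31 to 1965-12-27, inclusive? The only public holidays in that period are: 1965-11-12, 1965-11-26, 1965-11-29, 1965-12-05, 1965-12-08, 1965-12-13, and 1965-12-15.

35

1965-10-31 is a Sunday.
That's 58 days from start to end, counting both.
58 = 7 × 8 + 2, so there are 8 full weeks plus 2 extra days.
Each full week contributes 5 weekdays (Mon–Fri): 8 × 5 = 40.
The 2 extra days are Sunday, Monday — 1 of them qualifies.
Total: 40 + 1 = 41.
Holidays: 1965-11-12 (Fri); 1965-11-26 (Fri); 1965-11-29 (Mon); 1965-12-05 (Sun); 1965-12-08 (Wed); 1965-12-13 (Mon); 1965-12-15 (Wed).
6 of the 7 holidays fall on weekdays; the rest are weekends and were already excluded.
Business days: 41 − 6 = 35.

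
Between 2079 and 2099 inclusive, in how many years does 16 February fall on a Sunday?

3

Day of week of February 16 in each year:
2079: Thu, 2080: Fri, 2081: Sun ✓, 2082: Mon, 2083: Tue, 2084: Wed, 2085: Fri, 2086: Sat, 2087: Sun ✓, 2088: Mon, 2089: Wed, 2090: Thu, 2091: Fri, 2092: Sat, 2093: Mon, 2094: Tue, 2095: Wed, 2096: Thu, 2097: Sat, 2098: Sun ✓, 2099: Mon
Sundays: 2081, 2087, 2098.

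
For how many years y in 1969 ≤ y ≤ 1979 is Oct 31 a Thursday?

Day of week of October 31 in each year:
1969: Fri, 1970: Sat, 1971: Sun, 1972: Tue, 1973: Wed, 1974: Thu ✓, 1975: Fri, 1976: Sun, 1977: Mon, 1978: Tue, 1979: Wed
Thursdays: 1974.

1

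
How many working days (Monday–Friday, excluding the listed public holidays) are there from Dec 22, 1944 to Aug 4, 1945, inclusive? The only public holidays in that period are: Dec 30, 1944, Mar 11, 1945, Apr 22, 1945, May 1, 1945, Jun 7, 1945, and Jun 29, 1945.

158

Dec 22, 1944 is a Friday.
The range spans 226 days (inclusive of both endpoints).
226 = 7 × 32 + 2, so there are 32 full weeks plus 2 extra days.
Each full week contributes 5 weekdays (Mon–Fri): 32 × 5 = 160.
The 2 extra days are Fri, Sat — 1 of them qualifies.
Total: 160 + 1 = 161.
Holidays: Dec 30, 1944 (Sat); Mar 11, 1945 (Sun); Apr 22, 1945 (Sun); May 1, 1945 (Tue); Jun 7, 1945 (Thu); Jun 29, 1945 (Fri).
3 of the 6 holidays fall on weekdays; the rest are weekends and were already excluded.
Business days: 161 − 3 = 158.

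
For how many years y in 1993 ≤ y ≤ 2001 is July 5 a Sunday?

1

Day of week of July 5 in each year:
1993: Mon, 1994: Tue, 1995: Wed, 1996: Fri, 1997: Sat, 1998: Sun ✓, 1999: Mon, 2000: Wed, 2001: Thu
Sundays: 1998.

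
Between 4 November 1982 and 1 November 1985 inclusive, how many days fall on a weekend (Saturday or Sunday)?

312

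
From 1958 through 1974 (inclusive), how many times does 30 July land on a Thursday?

3

Day of week of July 30 in each year:
1958: Wed, 1959: Thu ✓, 1960: Sat, 1961: Sun, 1962: Mon, 1963: Tue, 1964: Thu ✓, 1965: Fri, 1966: Sat, 1967: Sun, 1968: Tue, 1969: Wed, 1970: Thu ✓, 1971: Fri, 1972: Sun, 1973: Mon, 1974: Tue
Thursdays: 1959, 1964, 1970.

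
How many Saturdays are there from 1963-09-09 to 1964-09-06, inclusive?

1963-09-09 is a Monday.
The range spans 364 days (inclusive of both endpoints).
364 = 7 × 52, so the span is exactly 52 full weeks.
Each full week contributes one Saturday: 52 so far.
Total: 52.

52 Saturdays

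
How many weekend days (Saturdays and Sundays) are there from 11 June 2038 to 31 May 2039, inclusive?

102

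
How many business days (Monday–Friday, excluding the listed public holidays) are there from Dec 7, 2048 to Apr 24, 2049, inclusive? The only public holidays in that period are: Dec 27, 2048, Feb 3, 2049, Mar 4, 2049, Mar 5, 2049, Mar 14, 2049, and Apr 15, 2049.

Dec 7, 2048 is a Monday.
From Dec 7, 2048 to Apr 24, 2049 is 139 days inclusive.
139 = 7 × 19 + 6, so there are 19 full weeks plus 6 extra days.
Each full week contributes 5 weekdays (Mon–Fri): 19 × 5 = 95.
The 6 extra days are Monday, Tuesday, Wednesday, Thursday, Friday, Saturday — 5 of them qualify.
Total: 95 + 5 = 100.
Holidays: Dec 27, 2048 (Sun); Feb 3, 2049 (Wed); Mar 4, 2049 (Thu); Mar 5, 2049 (Fri); Mar 14, 2049 (Sun); Apr 15, 2049 (Thu).
4 of the 6 holidays fall on weekdays; the rest are weekends and were already excluded.
Business days: 100 − 4 = 96.

96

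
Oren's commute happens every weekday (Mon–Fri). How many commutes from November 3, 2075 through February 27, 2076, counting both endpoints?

84 weekdays

November 3, 2075 is a Sunday.
The range spans 117 days (inclusive of both endpoints).
117 = 7 × 16 + 5, so there are 16 full weeks plus 5 extra days.
Each full week contributes 5 weekdays (Mon–Fri): 16 × 5 = 80.
The 5 extra days are Sun, Mon, Tue, Wed, Thu — 4 of them qualify.
Total: 80 + 4 = 84.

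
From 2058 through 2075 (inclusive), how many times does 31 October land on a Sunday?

2

Day of week of October 31 in each year:
2058: Thu, 2059: Fri, 2060: Sun ✓, 2061: Mon, 2062: Tue, 2063: Wed, 2064: Fri, 2065: Sat, 2066: Sun ✓, 2067: Mon, 2068: Wed, 2069: Thu, 2070: Fri, 2071: Sat, 2072: Mon, 2073: Tue, 2074: Wed, 2075: Thu
Sundays: 2060, 2066.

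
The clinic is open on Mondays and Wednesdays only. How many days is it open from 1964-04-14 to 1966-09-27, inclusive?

1964-04-14 is a Tuesday.
From 1964-04-14 to 1966-09-27 is 897 days inclusive.
897 = 7 × 128 + 1, so there are 128 full weeks plus 1 extra day.
Each full week contributes 2 days from the set (Mon, Wed): 128 × 2 = 256.
The 1 extra day is Tuesday — none qualify.
Total: 256 + 0 = 256.

256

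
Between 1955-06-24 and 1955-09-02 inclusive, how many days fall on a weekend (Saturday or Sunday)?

20

1955-06-24 is a Friday.
The range spans 71 days (inclusive of both endpoints).
71 = 7 × 10 + 1, so there are 10 full weeks plus 1 extra day.
Each full week contributes 2 weekend days (Sat, Sun): 10 × 2 = 20.
The 1 extra day is Friday — none qualify.
Total: 20 + 0 = 20.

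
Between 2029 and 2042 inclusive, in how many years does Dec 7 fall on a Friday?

3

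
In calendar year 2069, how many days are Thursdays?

January 1, 2069 is a Tuesday.
From January 1, 2069 to December 31, 2069 is 365 days inclusive.
365 = 7 × 52 + 1, so there are 52 full weeks plus 1 extra day.
Each full week contributes one Thursday: 52 so far.
The 1 extra day is Tue — none qualify.
Total: 52 + 0 = 52.

52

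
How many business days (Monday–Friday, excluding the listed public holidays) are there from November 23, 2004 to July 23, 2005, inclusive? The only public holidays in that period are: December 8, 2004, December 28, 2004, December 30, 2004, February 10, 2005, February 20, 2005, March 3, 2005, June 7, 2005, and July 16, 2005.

168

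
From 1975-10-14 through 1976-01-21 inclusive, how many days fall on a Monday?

14 Mondays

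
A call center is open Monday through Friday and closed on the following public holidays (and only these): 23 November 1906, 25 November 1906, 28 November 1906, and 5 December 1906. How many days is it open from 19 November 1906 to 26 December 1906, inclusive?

19 November 1906 is a Monday.
From 19 November 1906 to 26 December 1906 is 38 days inclusive.
38 = 7 × 5 + 3, so there are 5 full weeks plus 3 extra days.
Each full week contributes 5 weekdays (Mon–Fri): 5 × 5 = 25.
The 3 extra days are Mon, Tue, Wed — 3 of them qualify.
Total: 25 + 3 = 28.
Holidays: 23 November 1906 (Fri); 25 November 1906 (Sun); 28 November 1906 (Wed); 5 December 1906 (Wed).
3 of the 4 holidays fall on weekdays; the rest are weekends and were already excluded.
Business days: 28 − 3 = 25.

25 business days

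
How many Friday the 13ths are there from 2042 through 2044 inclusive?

5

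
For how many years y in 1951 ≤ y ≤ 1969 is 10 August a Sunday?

Day of week of August 10 in each year:
1951: Fri, 1952: Sun ✓, 1953: Mon, 1954: Tue, 1955: Wed, 1956: Fri, 1957: Sat, 1958: Sun ✓, 1959: Mon, 1960: Wed, 1961: Thu, 1962: Fri, 1963: Sat, 1964: Mon, 1965: Tue, 1966: Wed, 1967: Thu, 1968: Sat, 1969: Sun ✓
Sundays: 1952, 1958, 1969.

3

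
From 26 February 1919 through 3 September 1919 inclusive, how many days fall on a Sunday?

26 February 1919 is a Wednesday.
The range spans 190 days (inclusive of both endpoints).
190 = 7 × 27 + 1, so there are 27 full weeks plus 1 extra day.
Each full week contributes one Sunday: 27 so far.
The 1 extra day is Wed — none qualify.
Total: 27 + 0 = 27.

27 Sundays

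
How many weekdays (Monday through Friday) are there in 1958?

January 1, 1958 is a Wednesday.
From January 1, 1958 to December 31, 1958 is 365 days inclusive.
365 = 7 × 52 + 1, so there are 52 full weeks plus 1 extra day.
Each full week contributes 5 weekdays (Mon–Fri): 52 × 5 = 260.
The 1 extra day is Wednesday — 1 of them qualifies.
Total: 260 + 1 = 261.

261 weekdays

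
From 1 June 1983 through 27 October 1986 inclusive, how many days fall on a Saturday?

178 Saturdays

1 June 1983 is a Wednesday.
That's 1245 days from start to end, counting both.
1245 = 7 × 177 + 6, so there are 177 full weeks plus 6 extra days.
Each full week contributes one Saturday: 177 so far.
The 6 extra days are Wed, Thu, Fri, Sat, Sun, Mon — 1 of them qualifies.
Total: 177 + 1 = 178.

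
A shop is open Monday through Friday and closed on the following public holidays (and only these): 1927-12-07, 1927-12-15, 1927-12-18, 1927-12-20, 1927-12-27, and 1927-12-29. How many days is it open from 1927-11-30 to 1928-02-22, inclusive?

1927-11-30 is a Wednesday.
From 1927-11-30 to 1928-02-22 is 85 days inclusive.
85 = 7 × 12 + 1, so there are 12 full weeks plus 1 extra day.
Each full week contributes 5 weekdays (Mon–Fri): 12 × 5 = 60.
The 1 extra day is Wednesday — 1 of them qualifies.
Total: 60 + 1 = 61.
Holidays: 1927-12-07 (Wed); 1927-12-15 (Thu); 1927-12-18 (Sun); 1927-12-20 (Tue); 1927-12-27 (Tue); 1927-12-29 (Thu).
5 of the 6 holidays fall on weekdays; the rest are weekends and were already excluded.
Business days: 61 − 5 = 56.

56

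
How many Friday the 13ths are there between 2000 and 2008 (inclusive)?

14

Friday-the-13ths by year:
2000: Oct
2001: Apr, Jul
2002: Sep, Dec
2003: Jun
2004: Feb, Aug
2005: May
2006: Jan, Oct
2007: Apr, Jul
2008: Jun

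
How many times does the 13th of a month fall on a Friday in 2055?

The 13th falls on a Friday when the month's 13th has weekday Fri.
Jan 13 is Wed; Feb 13 is Sat; Mar 13 is Sat; Apr 13 is Tue; May 13 is Thu; Jun 13 is Sun; Jul 13 is Tue; Aug 13 is Fri ✓; Sep 13 is Mon; Oct 13 is Wed; Nov 13 is Sat; Dec 13 is Mon.
Friday the 13ths: Aug.

1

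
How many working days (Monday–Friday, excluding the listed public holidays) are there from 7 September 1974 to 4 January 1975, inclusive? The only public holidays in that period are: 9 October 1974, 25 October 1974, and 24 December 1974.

82 working days

7 September 1974 is a Saturday.
From 7 September 1974 to 4 January 1975 is 120 days inclusive.
120 = 7 × 17 + 1, so there are 17 full weeks plus 1 extra day.
Each full week contributes 5 weekdays (Mon–Fri): 17 × 5 = 85.
The 1 extra day is Sat — none qualify.
Total: 85 + 0 = 85.
Holidays: 9 October 1974 (Wed); 25 October 1974 (Fri); 24 December 1974 (Tue).
All 3 holidays fall on weekdays, so subtract 3.
Business days: 85 − 3 = 82.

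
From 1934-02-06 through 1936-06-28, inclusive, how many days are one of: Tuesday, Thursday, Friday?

1934-02-06 is a Tuesday.
From 1934-02-06 to 1936-06-28 is 874 days inclusive.
874 = 7 × 124 + 6, so there are 124 full weeks plus 6 extra days.
Each full week contributes 3 days from the set (Tue, Thu, Fri): 124 × 3 = 372.
The 6 extra days are Tuesday, Wednesday, Thursday, Friday, Saturday, Sunday — 3 of them qualify.
Total: 372 + 3 = 375.

375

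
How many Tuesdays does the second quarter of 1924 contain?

April 1, 1924 is a Tuesday.
That's 91 days from start to end, counting both.
91 = 7 × 13, so the span is exactly 13 full weeks.
Each full week contributes one Tuesday: 13 so far.

13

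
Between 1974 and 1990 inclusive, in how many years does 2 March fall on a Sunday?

3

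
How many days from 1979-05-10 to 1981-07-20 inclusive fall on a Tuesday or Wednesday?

1979-05-10 is a Thursday.
The range spans 803 days (inclusive of both endpoints).
803 = 7 × 114 + 5, so there are 114 full weeks plus 5 extra days.
Each full week contributes 2 days from the set (Tue, Wed): 114 × 2 = 228.
The 5 extra days are Thu, Fri, Sat, Sun, Mon — none qualify.
Total: 228 + 0 = 228.

228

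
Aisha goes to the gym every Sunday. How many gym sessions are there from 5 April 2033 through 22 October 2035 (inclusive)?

5 April 2033 is a Tuesday.
The range spans 931 days (inclusive of both endpoints).
931 = 7 × 133, so the span is exactly 133 full weeks.
Each full week contributes one Sunday: 133 so far.
Total: 133.

133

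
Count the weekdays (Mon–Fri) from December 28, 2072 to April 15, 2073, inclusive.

December 28, 2072 is a Wednesday.
From December 28, 2072 to April 15, 2073 is 109 days inclusive.
109 = 7 × 15 + 4, so there are 15 full weeks plus 4 extra days.
Each full week contributes 5 weekdays (Mon–Fri): 15 × 5 = 75.
The 4 extra days are Wednesday, Thursday, Friday, Saturday — 3 of them qualify.
Total: 75 + 3 = 78.

78 weekdays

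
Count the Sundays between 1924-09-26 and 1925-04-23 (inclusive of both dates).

30 Sundays

1924-09-26 is a Friday.
From 1924-09-26 to 1925-04-23 is 210 days inclusive.
210 = 7 × 30, so the span is exactly 30 full weeks.
Each full week contributes one Sunday: 30 so far.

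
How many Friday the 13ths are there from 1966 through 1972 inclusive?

Friday-the-13ths by year:
1966: May
1967: Jan, Oct
1968: Sep, Dec
1969: Jun
1970: Feb, Mar, Nov
1971: Aug
1972: Oct

11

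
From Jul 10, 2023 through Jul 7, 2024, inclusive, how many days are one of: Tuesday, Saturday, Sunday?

156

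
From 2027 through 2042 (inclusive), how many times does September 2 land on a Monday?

2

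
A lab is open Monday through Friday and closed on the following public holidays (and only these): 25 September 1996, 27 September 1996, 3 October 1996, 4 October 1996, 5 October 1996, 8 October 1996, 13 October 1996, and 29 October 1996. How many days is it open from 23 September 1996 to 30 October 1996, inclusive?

23 September 1996 is a Monday.
That's 38 days from start to end, counting both.
38 = 7 × 5 + 3, so there are 5 full weeks plus 3 extra days.
Each full week contributes 5 weekdays (Mon–Fri): 5 × 5 = 25.
The 3 extra days are Mon, Tue, Wed — 3 of them qualify.
Total: 25 + 3 = 28.
Holidays: 25 September 1996 (Wed); 27 September 1996 (Fri); 3 October 1996 (Thu); 4 October 1996 (Fri); 5 October 1996 (Sat); 8 October 1996 (Tue); 13 October 1996 (Sun); 29 October 1996 (Tue).
6 of the 8 holidays fall on weekdays; the rest are weekends and were already excluded.
Business days: 28 − 6 = 22.

22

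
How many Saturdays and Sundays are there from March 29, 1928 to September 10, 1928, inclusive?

March 29, 1928 is a Thursday.
From March 29, 1928 to September 10, 1928 is 166 days inclusive.
166 = 7 × 23 + 5, so there are 23 full weeks plus 5 extra days.
Each full week contributes 2 weekend days (Sat, Sun): 23 × 2 = 46.
The 5 extra days are Thu, Fri, Sat, Sun, Mon — 2 of them qualify.
Total: 46 + 2 = 48.

48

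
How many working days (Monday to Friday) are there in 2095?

260

2095-01-01 is a Saturday.
The range spans 365 days (inclusive of both endpoints).
365 = 7 × 52 + 1, so there are 52 full weeks plus 1 extra day.
Each full week contributes 5 weekdays (Mon–Fri): 52 × 5 = 260.
The 1 extra day is Saturday — none qualify.
Total: 260 + 0 = 260.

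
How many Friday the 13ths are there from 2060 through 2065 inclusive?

Friday-the-13ths by year:
2060: Feb, Aug
2061: May
2062: Jan, Oct
2063: Apr, Jul
2064: Jun
2065: Feb, Mar, Nov

11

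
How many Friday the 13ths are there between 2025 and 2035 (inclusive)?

Friday-the-13ths by year:
2025: Jun
2026: Feb, Mar, Nov
2027: Aug
2028: Oct
2029: Apr, Jul
2030: Sep, Dec
2031: Jun
2032: Feb, Aug
2033: May
2034: Jan, Oct
2035: Apr, Jul

18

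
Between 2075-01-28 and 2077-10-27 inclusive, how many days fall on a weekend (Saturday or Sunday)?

286

2075-01-28 is a Monday.
From 2075-01-28 to 2077-10-27 is 1004 days inclusive.
1004 = 7 × 143 + 3, so there are 143 full weeks plus 3 extra days.
Each full week contributes 2 weekend days (Sat, Sun): 143 × 2 = 286.
The 3 extra days are Monday, Tuesday, Wednesday — none qualify.
Total: 286 + 0 = 286.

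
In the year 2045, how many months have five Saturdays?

4

A month has five Saturdays exactly when Saturday falls within its first (length − 28) days.
Jan: 31 days, starts Sun → 5 of Sun, Mon, Tue
Feb: 28 days, starts Wed → 5 of (none)
Mar: 31 days, starts Wed → 5 of Wed, Thu, Fri
Apr: 30 days, starts Sat → 5 of Sat, Sun ✓
May: 31 days, starts Mon → 5 of Mon, Tue, Wed
Jun: 30 days, starts Thu → 5 of Thu, Fri
Jul: 31 days, starts Sat → 5 of Sat, Sun, Mon ✓
Aug: 31 days, starts Tue → 5 of Tue, Wed, Thu
Sep: 30 days, starts Fri → 5 of Fri, Sat ✓
Oct: 31 days, starts Sun → 5 of Sun, Mon, Tue
Nov: 30 days, starts Wed → 5 of Wed, Thu
Dec: 31 days, starts Fri → 5 of Fri, Sat, Sun ✓
Months with five Saturdays: Apr, Jul, Sep, Dec.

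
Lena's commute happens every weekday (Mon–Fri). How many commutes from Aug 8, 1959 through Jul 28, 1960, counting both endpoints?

Aug 8, 1959 is a Saturday.
That's 356 days from start to end, counting both.
356 = 7 × 50 + 6, so there are 50 full weeks plus 6 extra days.
Each full week contributes 5 weekdays (Mon–Fri): 50 × 5 = 250.
The 6 extra days are Sat, Sun, Mon, Tue, Wed, Thu — 4 of them qualify.
Total: 250 + 4 = 254.

254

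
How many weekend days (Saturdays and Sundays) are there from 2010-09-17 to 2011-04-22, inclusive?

2010-09-17 is a Friday.
The range spans 218 days (inclusive of both endpoints).
218 = 7 × 31 + 1, so there are 31 full weeks plus 1 extra day.
Each full week contributes 2 weekend days (Sat, Sun): 31 × 2 = 62.
The 1 extra day is Friday — none qualify.
Total: 62 + 0 = 62.

62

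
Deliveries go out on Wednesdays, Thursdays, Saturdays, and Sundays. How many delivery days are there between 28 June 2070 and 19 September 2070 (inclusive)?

48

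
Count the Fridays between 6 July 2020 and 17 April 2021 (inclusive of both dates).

6 July 2020 is a Monday.
The range spans 286 days (inclusive of both endpoints).
286 = 7 × 40 + 6, so there are 40 full weeks plus 6 extra days.
Each full week contributes one Friday: 40 so far.
The 6 extra days are Mon, Tue, Wed, Thu, Fri, Sat — 1 of them qualifies.
Total: 40 + 1 = 41.

41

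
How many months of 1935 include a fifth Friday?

A month has five Fridays exactly when Friday falls within its first (length − 28) days.
Jan: 31 days, starts Tue → 5 of Tue, Wed, Thu
Feb: 28 days, starts Fri → 5 of (none)
Mar: 31 days, starts Fri → 5 of Fri, Sat, Sun ✓
Apr: 30 days, starts Mon → 5 of Mon, Tue
May: 31 days, starts Wed → 5 of Wed, Thu, Fri ✓
Jun: 30 days, starts Sat → 5 of Sat, Sun
Jul: 31 days, starts Mon → 5 of Mon, Tue, Wed
Aug: 31 days, starts Thu → 5 of Thu, Fri, Sat ✓
Sep: 30 days, starts Sun → 5 of Sun, Mon
Oct: 31 days, starts Tue → 5 of Tue, Wed, Thu
Nov: 30 days, starts Fri → 5 of Fri, Sat ✓
Dec: 31 days, starts Sun → 5 of Sun, Mon, Tue
Months with five Fridays: Mar, May, Aug, Nov.

4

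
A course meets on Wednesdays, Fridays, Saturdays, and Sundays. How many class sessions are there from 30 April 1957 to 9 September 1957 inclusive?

30 April 1957 is a Tuesday.
The range spans 133 days (inclusive of both endpoints).
133 = 7 × 19, so the span is exactly 19 full weeks.
Each full week contributes 4 days from the set (Wed, Fri, Sat, Sun): 19 × 4 = 76.
Total: 76.

76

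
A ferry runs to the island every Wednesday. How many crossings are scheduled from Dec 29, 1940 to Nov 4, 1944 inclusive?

Dec 29, 1940 is a Sunday.
The range spans 1407 days (inclusive of both endpoints).
1407 = 7 × 201, so the span is exactly 201 full weeks.
Each full week contributes one Wednesday: 201 so far.

201 Wednesdays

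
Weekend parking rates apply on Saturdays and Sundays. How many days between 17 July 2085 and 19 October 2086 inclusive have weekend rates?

17 July 2085 is a Tuesday.
The range spans 460 days (inclusive of both endpoints).
460 = 7 × 65 + 5, so there are 65 full weeks plus 5 extra days.
Each full week contributes 2 weekend days (Sat, Sun): 65 × 2 = 130.
The 5 extra days are Tue, Wed, Thu, Fri, Sat — 1 of them qualifies.
Total: 130 + 1 = 131.

131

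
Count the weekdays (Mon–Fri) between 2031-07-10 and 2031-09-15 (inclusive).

48 weekdays

2031-07-10 is a Thursday.
That's 68 days from start to end, counting both.
68 = 7 × 9 + 5, so there are 9 full weeks plus 5 extra days.
Each full week contributes 5 weekdays (Mon–Fri): 9 × 5 = 45.
The 5 extra days are Thu, Fri, Sat, Sun, Mon — 3 of them qualify.
Total: 45 + 3 = 48.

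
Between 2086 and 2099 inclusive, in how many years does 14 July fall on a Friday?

1

Day of week of July 14 in each year:
2086: Sun, 2087: Mon, 2088: Wed, 2089: Thu, 2090: Fri ✓, 2091: Sat, 2092: Mon, 2093: Tue, 2094: Wed, 2095: Thu, 2096: Sat, 2097: Sun, 2098: Mon, 2099: Tue
Fridays: 2090.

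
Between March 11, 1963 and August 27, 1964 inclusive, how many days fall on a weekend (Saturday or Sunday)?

March 11, 1963 is a Monday.
From March 11, 1963 to August 27, 1964 is 536 days inclusive.
536 = 7 × 76 + 4, so there are 76 full weeks plus 4 extra days.
Each full week contributes 2 weekend days (Sat, Sun): 76 × 2 = 152.
The 4 extra days are Mon, Tue, Wed, Thu — none qualify.
Total: 152 + 0 = 152.

152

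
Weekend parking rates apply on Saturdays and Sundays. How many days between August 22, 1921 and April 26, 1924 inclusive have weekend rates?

279

August 22, 1921 is a Monday.
From August 22, 1921 to April 26, 1924 is 979 days inclusive.
979 = 7 × 139 + 6, so there are 139 full weeks plus 6 extra days.
Each full week contributes 2 weekend days (Sat, Sun): 139 × 2 = 278.
The 6 extra days are Monday, Tuesday, Wednesday, Thursday, Friday, Saturday — 1 of them qualifies.
Total: 278 + 1 = 279.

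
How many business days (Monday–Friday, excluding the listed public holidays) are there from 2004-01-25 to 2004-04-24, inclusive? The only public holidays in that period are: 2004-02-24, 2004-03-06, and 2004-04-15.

2004-01-25 is a Sunday.
From 2004-01-25 to 2004-04-24 is 91 days inclusive.
91 = 7 × 13, so the span is exactly 13 full weeks.
Each full week contributes 5 weekdays (Mon–Fri): 13 × 5 = 65.
Holidays: 2004-02-24 (Tue); 2004-03-06 (Sat); 2004-04-15 (Thu).
2 of the 3 holidays fall on weekdays; the rest are weekends and were already excluded.
Business days: 65 − 2 = 63.

63 business days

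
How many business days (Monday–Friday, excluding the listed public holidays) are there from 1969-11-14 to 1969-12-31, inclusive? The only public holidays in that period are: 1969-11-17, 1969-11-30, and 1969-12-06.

1969-11-14 is a Friday.
That's 48 days from start to end, counting both.
48 = 7 × 6 + 6, so there are 6 full weeks plus 6 extra days.
Each full week contributes 5 weekdays (Mon–Fri): 6 × 5 = 30.
The 6 extra days are Fri, Sat, Sun, Mon, Tue, Wed — 4 of them qualify.
Total: 30 + 4 = 34.
Holidays: 1969-11-17 (Mon); 1969-11-30 (Sun); 1969-12-06 (Sat).
1 of the 3 holidays fall on weekdays; the rest are weekends and were already excluded.
Business days: 34 − 1 = 33.

33 business days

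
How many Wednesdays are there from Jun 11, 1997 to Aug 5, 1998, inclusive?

61 Wednesdays

Jun 11, 1997 is a Wednesday.
That's 421 days from start to end, counting both.
421 = 7 × 60 + 1, so there are 60 full weeks plus 1 extra day.
Each full week contributes one Wednesday: 60 so far.
The 1 extra day is Wednesday — 1 of them qualifies.
Total: 60 + 1 = 61.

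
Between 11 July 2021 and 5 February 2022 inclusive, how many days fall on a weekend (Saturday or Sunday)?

60

11 July 2021 is a Sunday.
The range spans 210 days (inclusive of both endpoints).
210 = 7 × 30, so the span is exactly 30 full weeks.
Each full week contributes 2 weekend days (Sat, Sun): 30 × 2 = 60.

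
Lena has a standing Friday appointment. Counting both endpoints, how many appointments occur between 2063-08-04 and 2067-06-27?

203

2063-08-04 is a Saturday.
That's 1424 days from start to end, counting both.
1424 = 7 × 203 + 3, so there are 203 full weeks plus 3 extra days.
Each full week contributes one Friday: 203 so far.
The 3 extra days are Saturday, Sunday, Monday — none qualify.
Total: 203 + 0 = 203.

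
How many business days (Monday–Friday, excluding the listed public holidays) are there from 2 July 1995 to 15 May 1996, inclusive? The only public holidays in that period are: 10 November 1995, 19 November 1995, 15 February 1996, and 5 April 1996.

225

2 July 1995 is a Sunday.
The range spans 319 days (inclusive of both endpoints).
319 = 7 × 45 + 4, so there are 45 full weeks plus 4 extra days.
Each full week contributes 5 weekdays (Mon–Fri): 45 × 5 = 225.
The 4 extra days are Sunday, Monday, Tuesday, Wednesday — 3 of them qualify.
Total: 225 + 3 = 228.
Holidays: 10 November 1995 (Fri); 19 November 1995 (Sun); 15 February 1996 (Thu); 5 April 1996 (Fri).
3 of the 4 holidays fall on weekdays; the rest are weekends and were already excluded.
Business days: 228 − 3 = 225.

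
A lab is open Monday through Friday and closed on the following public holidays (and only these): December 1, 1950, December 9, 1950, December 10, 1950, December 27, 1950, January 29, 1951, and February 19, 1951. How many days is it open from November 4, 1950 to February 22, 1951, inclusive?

November 4, 1950 is a Saturday.
That's 111 days from start to end, counting both.
111 = 7 × 15 + 6, so there are 15 full weeks plus 6 extra days.
Each full week contributes 5 weekdays (Mon–Fri): 15 × 5 = 75.
The 6 extra days are Saturday, Sunday, Monday, Tuesday, Wednesday, Thursday — 4 of them qualify.
Total: 75 + 4 = 79.
Holidays: December 1, 1950 (Fri); December 9, 1950 (Sat); December 10, 1950 (Sun); December 27, 1950 (Wed); January 29, 1951 (Mon); February 19, 1951 (Mon).
4 of the 6 holidays fall on weekdays; the rest are weekends and were already excluded.
Business days: 79 − 4 = 75.

75 working days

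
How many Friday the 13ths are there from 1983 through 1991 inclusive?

Friday-the-13ths by year:
1983: May
1984: Jan, Apr, Jul
1985: Sep, Dec
1986: Jun
1987: Feb, Mar, Nov
1988: May
1989: Jan, Oct
1990: Apr, Jul
1991: Sep, Dec

17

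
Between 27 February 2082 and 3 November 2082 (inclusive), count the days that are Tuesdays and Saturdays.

27 February 2082 is a Friday.
From 27 February 2082 to 3 November 2082 is 250 days inclusive.
250 = 7 × 35 + 5, so there are 35 full weeks plus 5 extra days.
Each full week contributes 2 days from the set (Tue, Sat): 35 × 2 = 70.
The 5 extra days are Fri, Sat, Sun, Mon, Tue — 2 of them qualify.
Total: 70 + 2 = 72.

72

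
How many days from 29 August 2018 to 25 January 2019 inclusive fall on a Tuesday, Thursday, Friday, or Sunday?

29 August 2018 is a Wednesday.
From 29 August 2018 to 25 January 2019 is 150 days inclusive.
150 = 7 × 21 + 3, so there are 21 full weeks plus 3 extra days.
Each full week contributes 4 days from the set (Tue, Thu, Fri, Sun): 21 × 4 = 84.
The 3 extra days are Wed, Thu, Fri — 2 of them qualify.
Total: 84 + 2 = 86.

86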